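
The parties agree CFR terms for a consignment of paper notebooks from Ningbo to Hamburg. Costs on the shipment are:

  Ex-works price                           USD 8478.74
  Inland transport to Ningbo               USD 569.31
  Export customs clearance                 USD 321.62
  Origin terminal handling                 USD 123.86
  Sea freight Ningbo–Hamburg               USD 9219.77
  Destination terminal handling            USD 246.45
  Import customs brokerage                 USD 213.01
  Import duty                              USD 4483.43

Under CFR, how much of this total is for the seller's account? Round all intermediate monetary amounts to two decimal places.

CFR: the seller pays costs through ocean freight to the destination port, but not insurance.
Seller's account: goods 8478.74 + inland to port 569.31 + export clearance 321.62 + origin terminal 123.86 + freight 9219.77 = 18713.30
Buyer's account: destination terminal 246.45 + brokerage 213.01 + duty 4483.43 = 4942.89

Seller's account: USD 18713.30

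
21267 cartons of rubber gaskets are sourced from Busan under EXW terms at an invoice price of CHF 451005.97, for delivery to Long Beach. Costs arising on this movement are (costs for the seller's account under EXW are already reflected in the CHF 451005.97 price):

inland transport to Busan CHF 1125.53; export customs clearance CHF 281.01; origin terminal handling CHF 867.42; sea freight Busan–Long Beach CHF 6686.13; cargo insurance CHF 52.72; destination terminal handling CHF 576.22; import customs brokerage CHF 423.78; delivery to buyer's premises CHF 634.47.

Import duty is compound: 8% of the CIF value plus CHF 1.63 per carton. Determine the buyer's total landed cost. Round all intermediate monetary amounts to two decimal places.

Total landed cost: CHF 533119.96

EXW: the seller makes goods available at their premises; the buyer bears all onward costs.
CIF value = EXW price + inland to port + export clearance + origin terminal + freight + insurance = 451005.97 + 1125.53 + 281.01 + 867.42 + 6686.13 + 52.72 = 460018.78
Ad valorem component: 460018.78 × 8% = 36801.50
Specific component: 21267 × 1.63 = 34665.21
Import duty = 36801.50 + 34665.21 = 71466.71
Buyer bears: inland to port 1125.53 + export clearance 281.01 + origin terminal 867.42 + freight 6686.13 + insurance 52.72 + destination terminal 576.22 + brokerage 423.78 + delivery 634.47 + duty 71466.71 = 82113.99
Landed cost = invoice 451005.97 + 82113.99 = 533119.96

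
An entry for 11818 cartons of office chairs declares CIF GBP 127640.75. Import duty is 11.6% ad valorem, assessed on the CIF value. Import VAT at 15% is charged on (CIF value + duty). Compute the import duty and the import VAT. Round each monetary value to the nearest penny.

Import duty = 127640.75 × 11.6% = 14806.33
VAT base = CIF + duty = 127640.75 + 14806.33 = 142447.08
Import VAT = 142447.08 × 15% = 21367.06

Import duty: GBP 14806.33; import VAT: GBP 21367.06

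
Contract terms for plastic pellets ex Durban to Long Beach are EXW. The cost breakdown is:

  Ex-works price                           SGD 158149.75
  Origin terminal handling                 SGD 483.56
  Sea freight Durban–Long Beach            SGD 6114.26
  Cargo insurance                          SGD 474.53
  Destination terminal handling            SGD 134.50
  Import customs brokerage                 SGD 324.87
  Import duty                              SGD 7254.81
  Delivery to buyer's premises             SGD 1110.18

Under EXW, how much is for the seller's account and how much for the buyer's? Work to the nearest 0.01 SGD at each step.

EXW: the seller makes goods available at their premises; the buyer bears all onward costs.
Seller's account: goods 158149.75 = 158149.75
Buyer's account: origin terminal 483.56 + freight 6114.26 + insurance 474.53 + destination terminal 134.50 + brokerage 324.87 + duty 7254.81 + delivery 1110.18 = 15896.71

Seller: SGD 158149.75; buyer: SGD 15896.71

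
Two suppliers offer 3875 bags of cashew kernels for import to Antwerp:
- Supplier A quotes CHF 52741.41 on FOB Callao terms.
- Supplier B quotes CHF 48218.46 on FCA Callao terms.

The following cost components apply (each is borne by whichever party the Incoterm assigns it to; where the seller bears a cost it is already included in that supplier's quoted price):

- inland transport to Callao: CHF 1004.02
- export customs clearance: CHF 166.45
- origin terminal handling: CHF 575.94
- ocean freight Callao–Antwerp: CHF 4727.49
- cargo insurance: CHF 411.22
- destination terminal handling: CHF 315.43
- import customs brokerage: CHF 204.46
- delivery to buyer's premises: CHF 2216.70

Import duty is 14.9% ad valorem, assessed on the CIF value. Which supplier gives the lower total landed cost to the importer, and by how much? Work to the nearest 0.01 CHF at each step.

Supplier A (FOB):
CIF value = FOB price + freight + insurance = 52741.41 + 4727.49 + 411.22 = 57880.12
Import duty = 57880.12 × 14.9% = 8624.14
Buyer bears (A): 4727.49 + 411.22 + 315.43 + 204.46 + 2216.70 = 7875.30
Landed cost (A) = invoice 52741.41 + 7875.30 + duty 8624.14 = 69240.85
Supplier B (FCA):
CIF value = FCA price + origin terminal + freight + insurance = 48218.46 + 575.94 + 4727.49 + 411.22 = 53933.11
Import duty = 53933.11 × 14.9% = 8036.03
Buyer bears (B): 575.94 + 4727.49 + 411.22 + 315.43 + 204.46 + 2216.70 = 8451.24
Landed cost (B) = invoice 48218.46 + 8451.24 + duty 8036.03 = 64705.73
Difference = |69240.85 − 64705.73| = 4535.12

Supplier B is cheaper by CHF 4535.12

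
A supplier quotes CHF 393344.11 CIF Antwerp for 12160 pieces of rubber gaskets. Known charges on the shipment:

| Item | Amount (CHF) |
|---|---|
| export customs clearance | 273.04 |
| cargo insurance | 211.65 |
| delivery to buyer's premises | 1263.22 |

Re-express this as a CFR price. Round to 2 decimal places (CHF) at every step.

CFR price: CHF 393132.46

Not relevant to the conversion: export clearance — on the seller under both CIF and CFR; already in the CIF price and stays in the CFR price. delivery — on the buyer under both terms; not part of either seller's price.
From CIF to CFR, the seller no longer bears: insurance.
CFR price = 393344.11 − 211.65 = 393132.46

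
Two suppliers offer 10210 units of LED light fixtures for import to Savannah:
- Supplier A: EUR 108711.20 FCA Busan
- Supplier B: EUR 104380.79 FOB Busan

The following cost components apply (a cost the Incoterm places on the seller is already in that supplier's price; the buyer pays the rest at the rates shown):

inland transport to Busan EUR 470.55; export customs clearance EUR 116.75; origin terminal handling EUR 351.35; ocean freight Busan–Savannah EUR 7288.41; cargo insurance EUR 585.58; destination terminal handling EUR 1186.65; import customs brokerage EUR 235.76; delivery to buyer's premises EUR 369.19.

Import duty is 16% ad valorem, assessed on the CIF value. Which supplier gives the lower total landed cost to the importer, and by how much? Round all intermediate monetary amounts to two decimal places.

Supplier B is cheaper by EUR 5430.85

Supplier A (FCA):
CIF value = FCA price + origin terminal + freight + insurance = 108711.20 + 351.35 + 7288.41 + 585.58 = 116936.54
Import duty = 116936.54 × 16% = 18709.85
Buyer bears (A): 351.35 + 7288.41 + 585.58 + 1186.65 + 235.76 + 369.19 = 10016.94
Landed cost (A) = invoice 108711.20 + 10016.94 + duty 18709.85 = 137437.99
Supplier B (FOB):
CIF value = FOB price + freight + insurance = 104380.79 + 7288.41 + 585.58 = 112254.78
Import duty = 112254.78 × 16% = 17960.76
Buyer bears (B): 7288.41 + 585.58 + 1186.65 + 235.76 + 369.19 = 9665.59
Landed cost (B) = invoice 104380.79 + 9665.59 + duty 17960.76 = 132007.14
Difference = |137437.99 − 132007.14| = 5430.85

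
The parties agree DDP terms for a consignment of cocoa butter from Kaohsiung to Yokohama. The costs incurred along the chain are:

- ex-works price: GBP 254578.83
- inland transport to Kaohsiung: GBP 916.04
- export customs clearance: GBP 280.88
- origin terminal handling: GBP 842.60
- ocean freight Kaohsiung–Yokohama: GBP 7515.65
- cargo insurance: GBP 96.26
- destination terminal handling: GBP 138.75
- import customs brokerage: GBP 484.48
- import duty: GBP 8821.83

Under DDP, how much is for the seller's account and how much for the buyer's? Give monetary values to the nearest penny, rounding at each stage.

DDP: the seller bears all costs including import duty.
Seller's account: goods 254578.83 + inland to port 916.04 + export clearance 280.88 + origin terminal 842.60 + freight 7515.65 + insurance 96.26 + destination terminal 138.75 + brokerage 484.48 + duty 8821.83 = 273675.32
Buyer's account: 0.00

Seller: GBP 273675.32; buyer: GBP 0.00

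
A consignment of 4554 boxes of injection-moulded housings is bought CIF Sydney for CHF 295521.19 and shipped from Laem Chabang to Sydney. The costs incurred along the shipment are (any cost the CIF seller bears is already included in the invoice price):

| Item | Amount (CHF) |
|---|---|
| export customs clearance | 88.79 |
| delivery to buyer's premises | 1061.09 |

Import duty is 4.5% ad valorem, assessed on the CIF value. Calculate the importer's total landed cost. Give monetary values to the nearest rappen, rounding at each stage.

Total landed cost: CHF 309880.73

CIF: the seller pays costs through ocean freight and marine insurance to the destination port.
Already in the invoice (seller's account under CIF): export clearance — exclude.
The CIF price already equals the CIF value: 295521.19
Import duty = 295521.19 × 4.5% = 13298.45
Buyer bears: delivery 1061.09 + duty 13298.45 = 14359.54
Landed cost = invoice 295521.19 + 14359.54 = 309880.73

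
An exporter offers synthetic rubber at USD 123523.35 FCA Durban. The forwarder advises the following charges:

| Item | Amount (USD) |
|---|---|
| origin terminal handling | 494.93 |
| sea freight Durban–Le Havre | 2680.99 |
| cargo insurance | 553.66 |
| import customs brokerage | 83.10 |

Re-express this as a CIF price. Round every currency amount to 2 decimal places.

CIF price: USD 127252.93

Not relevant to the conversion: brokerage — on the buyer under both terms; not part of either seller's price.
From FCA to CIF, the seller additionally bears: origin terminal, freight, insurance.
CIF price = 123523.35 + 494.93 + 2680.99 + 553.66 = 127252.93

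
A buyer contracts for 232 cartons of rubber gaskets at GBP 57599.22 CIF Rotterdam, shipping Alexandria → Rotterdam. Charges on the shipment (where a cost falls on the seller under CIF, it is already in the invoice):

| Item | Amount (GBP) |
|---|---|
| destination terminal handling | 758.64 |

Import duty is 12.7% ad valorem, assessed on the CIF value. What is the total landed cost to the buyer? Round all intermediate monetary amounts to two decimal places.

CIF: the seller pays costs through ocean freight and marine insurance to the destination port.
The CIF price already equals the CIF value: 57599.22
Import duty = 57599.22 × 12.7% = 7315.10
Buyer bears: destination terminal 758.64 + duty 7315.10 = 8073.74
Landed cost = invoice 57599.22 + 8073.74 = 65672.96

Total landed cost: GBP 65672.96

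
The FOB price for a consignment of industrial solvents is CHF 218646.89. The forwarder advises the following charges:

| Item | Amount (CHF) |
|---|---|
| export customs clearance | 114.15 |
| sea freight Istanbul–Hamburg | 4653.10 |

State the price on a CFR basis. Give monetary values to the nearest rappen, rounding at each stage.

Not relevant to the conversion: export clearance — on the seller under both FOB and CFR; already in the FOB price and stays in the CFR price.
From FOB to CFR, the seller additionally bears: freight.
CFR price = 218646.89 + 4653.10 = 223299.99

CFR price: CHF 223299.99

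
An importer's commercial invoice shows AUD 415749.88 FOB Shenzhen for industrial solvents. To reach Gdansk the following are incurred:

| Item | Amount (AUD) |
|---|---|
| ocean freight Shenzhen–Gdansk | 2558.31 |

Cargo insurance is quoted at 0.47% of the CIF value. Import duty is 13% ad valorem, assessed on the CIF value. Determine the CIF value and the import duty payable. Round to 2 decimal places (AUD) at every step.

CIF value: AUD 420283.52; import duty: AUD 54636.86

Let C be the CIF value. C = FOB price + freight + 0.47% × C
C − 0.47% × C = 415749.88 + 2558.31
0.9953 × C = 418308.19
C = 418308.19 / 0.9953 = 420283.52
Insurance premium = 0.47% × 420283.52 = 1975.33
Import duty = 420283.52 × 13% = 54636.86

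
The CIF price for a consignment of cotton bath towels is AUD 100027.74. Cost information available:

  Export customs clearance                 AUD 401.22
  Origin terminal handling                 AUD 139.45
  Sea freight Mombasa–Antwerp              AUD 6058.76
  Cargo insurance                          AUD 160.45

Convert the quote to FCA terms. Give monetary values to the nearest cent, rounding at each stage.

FCA price: AUD 93669.08

Not relevant to the conversion: export clearance — on the seller under both CIF and FCA; already in the CIF price and stays in the FCA price.
From CIF to FCA, the seller no longer bears: origin terminal, freight, insurance.
FCA price = 100027.74 − 139.45 − 6058.76 − 160.45 = 93669.08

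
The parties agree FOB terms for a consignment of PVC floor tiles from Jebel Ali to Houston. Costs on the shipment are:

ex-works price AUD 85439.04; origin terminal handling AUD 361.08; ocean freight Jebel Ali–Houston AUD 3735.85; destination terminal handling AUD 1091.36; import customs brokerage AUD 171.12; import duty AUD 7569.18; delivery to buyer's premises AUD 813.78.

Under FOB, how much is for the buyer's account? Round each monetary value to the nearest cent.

Buyer's account: AUD 13381.29

FOB: the seller bears costs until goods are on board at the origin port; the buyer bears freight, insurance and all costs thereafter.
Seller's account: goods 85439.04 + origin terminal 361.08 = 85800.12
Buyer's account: freight 3735.85 + destination terminal 1091.36 + brokerage 171.12 + duty 7569.18 + delivery 813.78 = 13381.29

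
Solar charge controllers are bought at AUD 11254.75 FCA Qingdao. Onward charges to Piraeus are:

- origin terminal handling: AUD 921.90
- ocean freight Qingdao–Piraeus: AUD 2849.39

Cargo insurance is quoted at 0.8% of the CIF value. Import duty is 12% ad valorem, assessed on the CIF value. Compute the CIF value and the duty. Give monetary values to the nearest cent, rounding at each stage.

Let C be the CIF value. C = FCA price + pre-shipment costs + freight + 0.8% × C
C − 0.8% × C = 11254.75 + 921.90 + 2849.39
0.992 × C = 15026.04
C = 15026.04 / 0.992 = 15147.22
Insurance premium = 0.8% × 15147.22 = 121.18
Import duty = 15147.22 × 12% = 1817.67

CIF value: AUD 15147.22; import duty: AUD 1817.67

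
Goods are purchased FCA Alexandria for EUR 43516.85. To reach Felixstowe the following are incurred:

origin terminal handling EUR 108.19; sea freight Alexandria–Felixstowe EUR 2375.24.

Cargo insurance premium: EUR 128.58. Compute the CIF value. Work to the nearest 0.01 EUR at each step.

CIF value: EUR 46128.86

CIF = FCA price + pre-shipment costs + freight + insurance
CIF = 43516.85 + 108.19 + 2375.24 + 128.58 = 46128.86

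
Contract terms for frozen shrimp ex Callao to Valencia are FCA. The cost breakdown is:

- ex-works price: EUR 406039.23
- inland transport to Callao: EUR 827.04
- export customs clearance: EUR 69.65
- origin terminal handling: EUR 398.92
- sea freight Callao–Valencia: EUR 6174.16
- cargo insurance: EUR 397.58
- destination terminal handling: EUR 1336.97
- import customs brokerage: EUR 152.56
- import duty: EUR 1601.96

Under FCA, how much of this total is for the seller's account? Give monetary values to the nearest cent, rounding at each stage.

Seller's account: EUR 406935.92

FCA: the seller delivers export-cleared goods to the carrier; the buyer bears costs from that point.
Seller's account: goods 406039.23 + inland to port 827.04 + export clearance 69.65 = 406935.92
Buyer's account: origin terminal 398.92 + freight 6174.16 + insurance 397.58 + destination terminal 1336.97 + brokerage 152.56 + duty 1601.96 = 10062.15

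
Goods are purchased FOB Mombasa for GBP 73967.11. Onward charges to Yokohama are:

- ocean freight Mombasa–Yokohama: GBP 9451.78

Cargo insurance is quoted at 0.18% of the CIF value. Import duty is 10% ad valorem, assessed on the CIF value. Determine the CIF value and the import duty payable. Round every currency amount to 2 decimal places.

Let C be the CIF value. C = FOB price + freight + 0.18% × C
C − 0.18% × C = 73967.11 + 9451.78
0.9982 × C = 83418.89
C = 83418.89 / 0.9982 = 83569.31
Insurance premium = 0.18% × 83569.31 = 150.42
Import duty = 83569.31 × 10% = 8356.93

CIF value: GBP 83569.31; import duty: GBP 8356.93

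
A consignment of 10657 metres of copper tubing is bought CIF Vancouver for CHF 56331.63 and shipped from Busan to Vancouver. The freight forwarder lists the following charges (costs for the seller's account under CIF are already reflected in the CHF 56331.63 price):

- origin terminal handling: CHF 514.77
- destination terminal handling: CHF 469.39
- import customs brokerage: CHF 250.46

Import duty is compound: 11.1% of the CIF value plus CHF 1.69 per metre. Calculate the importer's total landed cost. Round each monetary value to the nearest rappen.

Total landed cost: CHF 81314.62

CIF: the seller pays costs through ocean freight and marine insurance to the destination port.
Already in the invoice (seller's account under CIF): origin terminal — exclude.
The CIF price already equals the CIF value: 56331.63
Ad valorem component: 56331.63 × 11.1% = 6252.81
Specific component: 10657 × 1.69 = 18010.33
Import duty = 6252.81 + 18010.33 = 24263.14
Buyer bears: destination terminal 469.39 + brokerage 250.46 + duty 24263.14 = 24982.99
Landed cost = invoice 56331.63 + 24982.99 = 81314.62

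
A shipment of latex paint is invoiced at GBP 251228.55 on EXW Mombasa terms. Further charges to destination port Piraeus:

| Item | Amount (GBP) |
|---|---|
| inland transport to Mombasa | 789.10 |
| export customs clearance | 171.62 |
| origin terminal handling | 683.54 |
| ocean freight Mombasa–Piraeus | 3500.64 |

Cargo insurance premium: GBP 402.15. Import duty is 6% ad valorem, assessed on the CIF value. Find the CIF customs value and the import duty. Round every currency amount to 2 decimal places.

CIF = EXW price + pre-shipment costs + freight + insurance
CIF = 251228.55 + 789.10 + 171.62 + 683.54 + 3500.64 + 402.15 = 256775.60
Import duty = 256775.60 × 6% = 15406.54

CIF value: GBP 256775.60; import duty: GBP 15406.54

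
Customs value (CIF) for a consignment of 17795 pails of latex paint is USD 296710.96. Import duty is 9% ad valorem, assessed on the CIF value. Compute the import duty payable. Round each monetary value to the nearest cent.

Import duty: USD 26703.99

Import duty = 296710.96 × 9% = 26703.99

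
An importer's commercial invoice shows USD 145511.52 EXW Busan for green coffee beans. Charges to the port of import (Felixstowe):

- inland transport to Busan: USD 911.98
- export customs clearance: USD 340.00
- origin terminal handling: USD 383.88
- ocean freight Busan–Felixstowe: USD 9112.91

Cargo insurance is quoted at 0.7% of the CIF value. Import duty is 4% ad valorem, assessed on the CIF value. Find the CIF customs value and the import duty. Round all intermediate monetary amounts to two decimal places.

CIF value: USD 157361.82; import duty: USD 6294.47

Let C be the CIF value. C = EXW price + pre-shipment costs + freight + 0.7% × C
C − 0.7% × C = 145511.52 + 911.98 + 340.00 + 383.88 + 9112.91
0.993 × C = 156260.29
C = 156260.29 / 0.993 = 157361.82
Insurance premium = 0.7% × 157361.82 = 1101.53
Import duty = 157361.82 × 4% = 6294.47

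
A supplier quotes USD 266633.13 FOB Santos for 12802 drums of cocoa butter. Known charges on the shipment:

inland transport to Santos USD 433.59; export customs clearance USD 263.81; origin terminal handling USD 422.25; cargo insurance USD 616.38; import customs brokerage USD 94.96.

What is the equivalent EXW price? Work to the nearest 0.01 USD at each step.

Not relevant to the conversion: brokerage, insurance — on the buyer under both terms; not part of either seller's price.
From FOB to EXW, the seller no longer bears: inland to port, export clearance, origin terminal.
EXW price = 266633.13 − 433.59 − 263.81 − 422.25 = 265513.48

EXW price: USD 265513.48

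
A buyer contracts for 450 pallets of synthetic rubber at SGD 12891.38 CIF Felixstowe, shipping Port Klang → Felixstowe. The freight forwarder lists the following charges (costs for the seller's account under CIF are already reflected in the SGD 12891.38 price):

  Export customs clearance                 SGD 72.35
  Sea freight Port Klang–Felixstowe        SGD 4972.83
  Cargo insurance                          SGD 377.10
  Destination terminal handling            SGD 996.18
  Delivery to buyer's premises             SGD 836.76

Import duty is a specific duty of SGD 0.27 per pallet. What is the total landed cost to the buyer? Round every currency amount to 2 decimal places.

CIF: the seller pays costs through ocean freight and marine insurance to the destination port.
Already in the invoice (seller's account under CIF): export clearance, freight, insurance — exclude.
The CIF price already equals the CIF value: 12891.38
Import duty = 450 × 0.27 = 121.50
Buyer bears: destination terminal 996.18 + delivery 836.76 + duty 121.50 = 1954.44
Landed cost = invoice 12891.38 + 1954.44 = 14845.82

Total landed cost: SGD 14845.82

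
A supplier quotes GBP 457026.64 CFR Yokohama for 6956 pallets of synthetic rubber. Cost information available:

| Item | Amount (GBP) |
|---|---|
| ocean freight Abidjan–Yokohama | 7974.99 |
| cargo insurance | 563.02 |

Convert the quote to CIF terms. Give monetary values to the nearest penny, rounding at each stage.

Not relevant to the conversion: freight — on the seller under both CFR and CIF; already in the CFR price and stays in the CIF price.
From CFR to CIF, the seller additionally bears: insurance.
CIF price = 457026.64 + 563.02 = 457589.66

CIF price: GBP 457589.66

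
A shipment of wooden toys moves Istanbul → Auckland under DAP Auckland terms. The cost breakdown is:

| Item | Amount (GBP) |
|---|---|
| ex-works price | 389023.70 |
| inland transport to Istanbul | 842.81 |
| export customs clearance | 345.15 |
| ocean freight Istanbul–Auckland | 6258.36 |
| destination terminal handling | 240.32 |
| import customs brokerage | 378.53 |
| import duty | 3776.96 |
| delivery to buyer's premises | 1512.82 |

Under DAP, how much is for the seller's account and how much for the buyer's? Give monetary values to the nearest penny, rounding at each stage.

DAP: the seller bears all costs to the named destination except import duty and clearance.
Seller's account: goods 389023.70 + inland to port 842.81 + export clearance 345.15 + freight 6258.36 + destination terminal 240.32 + delivery 1512.82 = 398223.16
Buyer's account: brokerage 378.53 + duty 3776.96 = 4155.49

Seller: GBP 398223.16; buyer: GBP 4155.49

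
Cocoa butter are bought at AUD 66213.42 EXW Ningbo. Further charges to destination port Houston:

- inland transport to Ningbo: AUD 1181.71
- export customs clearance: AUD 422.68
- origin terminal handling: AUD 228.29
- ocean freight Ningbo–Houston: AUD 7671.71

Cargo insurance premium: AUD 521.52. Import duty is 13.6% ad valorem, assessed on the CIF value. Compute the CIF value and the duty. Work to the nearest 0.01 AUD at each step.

CIF value: AUD 76239.33; import duty: AUD 10368.55

CIF = EXW price + pre-shipment costs + freight + insurance
CIF = 66213.42 + 1181.71 + 422.68 + 228.29 + 7671.71 + 521.52 = 76239.33
Import duty = 76239.33 × 13.6% = 10368.55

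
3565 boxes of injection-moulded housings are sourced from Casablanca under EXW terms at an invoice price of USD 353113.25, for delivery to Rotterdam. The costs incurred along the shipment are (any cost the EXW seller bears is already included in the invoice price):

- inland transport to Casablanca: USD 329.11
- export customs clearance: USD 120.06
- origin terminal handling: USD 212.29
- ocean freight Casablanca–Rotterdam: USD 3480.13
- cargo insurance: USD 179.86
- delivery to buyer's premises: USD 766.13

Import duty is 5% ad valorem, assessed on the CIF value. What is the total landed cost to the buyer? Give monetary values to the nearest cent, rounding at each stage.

EXW: the seller makes goods available at their premises; the buyer bears all onward costs.
CIF value = EXW price + inland to port + export clearance + origin terminal + freight + insurance = 353113.25 + 329.11 + 120.06 + 212.29 + 3480.13 + 179.86 = 357434.70
Import duty = 357434.70 × 5% = 17871.74
Buyer bears: inland to port 329.11 + export clearance 120.06 + origin terminal 212.29 + freight 3480.13 + insurance 179.86 + delivery 766.13 + duty 17871.74 = 22959.32
Landed cost = invoice 353113.25 + 22959.32 = 376072.57

Total landed cost: USD 376072.57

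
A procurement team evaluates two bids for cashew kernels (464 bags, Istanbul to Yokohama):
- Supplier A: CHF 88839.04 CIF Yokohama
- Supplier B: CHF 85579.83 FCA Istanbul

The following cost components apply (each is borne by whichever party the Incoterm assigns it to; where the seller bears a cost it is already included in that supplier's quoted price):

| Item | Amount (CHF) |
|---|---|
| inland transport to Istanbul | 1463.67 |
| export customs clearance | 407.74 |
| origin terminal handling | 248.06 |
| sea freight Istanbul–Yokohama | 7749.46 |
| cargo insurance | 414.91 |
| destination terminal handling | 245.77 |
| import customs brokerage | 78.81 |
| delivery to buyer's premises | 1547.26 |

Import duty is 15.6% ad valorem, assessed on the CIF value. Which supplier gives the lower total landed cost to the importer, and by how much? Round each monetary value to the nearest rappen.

Supplier A (CIF):
The CIF price already equals the CIF value: 88839.04
Import duty = 88839.04 × 15.6% = 13858.89
Buyer bears (A): 245.77 + 78.81 + 1547.26 = 1871.84
Landed cost (A) = invoice 88839.04 + 1871.84 + duty 13858.89 = 104569.77
Supplier B (FCA):
CIF value = FCA price + origin terminal + freight + insurance = 85579.83 + 248.06 + 7749.46 + 414.91 = 93992.26
Import duty = 93992.26 × 15.6% = 14662.79
Buyer bears (B): 248.06 + 7749.46 + 414.91 + 245.77 + 78.81 + 1547.26 = 10284.27
Landed cost (B) = invoice 85579.83 + 10284.27 + duty 14662.79 = 110526.89
Difference = |104569.77 − 110526.89| = 5957.12

Supplier A is cheaper by CHF 5957.12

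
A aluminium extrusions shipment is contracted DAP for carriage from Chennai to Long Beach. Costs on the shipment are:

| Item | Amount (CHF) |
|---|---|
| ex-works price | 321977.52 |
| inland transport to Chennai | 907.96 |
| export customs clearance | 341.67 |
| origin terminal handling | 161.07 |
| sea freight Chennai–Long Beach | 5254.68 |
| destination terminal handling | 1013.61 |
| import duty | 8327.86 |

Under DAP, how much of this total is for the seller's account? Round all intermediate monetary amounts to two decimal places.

DAP: the seller bears all costs to the named destination except import duty and clearance.
Seller's account: goods 321977.52 + inland to port 907.96 + export clearance 341.67 + origin terminal 161.07 + freight 5254.68 + destination terminal 1013.61 = 329656.51
Buyer's account: duty 8327.86 = 8327.86

Seller's account: CHF 329656.51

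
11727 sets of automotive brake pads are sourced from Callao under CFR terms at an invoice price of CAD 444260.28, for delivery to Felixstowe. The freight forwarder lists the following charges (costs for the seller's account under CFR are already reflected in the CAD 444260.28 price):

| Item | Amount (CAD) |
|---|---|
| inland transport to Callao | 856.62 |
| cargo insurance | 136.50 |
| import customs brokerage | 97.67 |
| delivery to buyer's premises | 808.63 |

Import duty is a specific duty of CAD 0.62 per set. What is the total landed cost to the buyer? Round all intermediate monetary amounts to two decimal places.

CFR: the seller pays costs through ocean freight to the destination port, but not insurance.
Already in the invoice (seller's account under CFR): inland to port — exclude.
CIF value = CFR price + insurance = 444260.28 + 136.50 = 444396.78
Import duty = 11727 × 0.62 = 7270.74
Buyer bears: insurance 136.50 + brokerage 97.67 + delivery 808.63 + duty 7270.74 = 8313.54
Landed cost = invoice 444260.28 + 8313.54 = 452573.82

Total landed cost: CAD 452573.82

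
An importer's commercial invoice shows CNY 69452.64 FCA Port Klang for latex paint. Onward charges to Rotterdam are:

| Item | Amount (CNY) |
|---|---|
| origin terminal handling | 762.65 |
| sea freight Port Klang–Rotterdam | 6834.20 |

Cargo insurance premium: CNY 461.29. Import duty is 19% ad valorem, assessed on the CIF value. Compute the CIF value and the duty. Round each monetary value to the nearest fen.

CIF = FCA price + pre-shipment costs + freight + insurance
CIF = 69452.64 + 762.65 + 6834.20 + 461.29 = 77510.78
Import duty = 77510.78 × 19% = 14727.05

CIF value: CNY 77510.78; import duty: CNY 14727.05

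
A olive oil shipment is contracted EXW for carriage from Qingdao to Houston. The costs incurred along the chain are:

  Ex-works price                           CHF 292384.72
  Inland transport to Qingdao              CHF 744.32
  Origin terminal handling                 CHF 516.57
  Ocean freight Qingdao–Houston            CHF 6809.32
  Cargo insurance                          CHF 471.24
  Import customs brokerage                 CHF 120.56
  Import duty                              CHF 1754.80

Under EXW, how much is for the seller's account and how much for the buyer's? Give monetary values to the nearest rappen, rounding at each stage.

EXW: the seller makes goods available at their premises; the buyer bears all onward costs.
Seller's account: goods 292384.72 = 292384.72
Buyer's account: inland to port 744.32 + origin terminal 516.57 + freight 6809.32 + insurance 471.24 + brokerage 120.56 + duty 1754.80 = 10416.81

Seller: CHF 292384.72; buyer: CHF 10416.81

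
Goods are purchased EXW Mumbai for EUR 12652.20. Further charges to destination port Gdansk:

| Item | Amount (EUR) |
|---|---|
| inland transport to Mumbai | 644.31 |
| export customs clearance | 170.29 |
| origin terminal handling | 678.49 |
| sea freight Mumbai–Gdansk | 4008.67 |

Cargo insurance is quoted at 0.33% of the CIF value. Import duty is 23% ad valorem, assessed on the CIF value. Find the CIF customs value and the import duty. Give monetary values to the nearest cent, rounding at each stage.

Let C be the CIF value. C = EXW price + pre-shipment costs + freight + 0.33% × C
C − 0.33% × C = 12652.20 + 644.31 + 170.29 + 678.49 + 4008.67
0.9967 × C = 18153.96
C = 18153.96 / 0.9967 = 18214.07
Insurance premium = 0.33% × 18214.07 = 60.11
Import duty = 18214.07 × 23% = 4189.24

CIF value: EUR 18214.07; import duty: EUR 4189.24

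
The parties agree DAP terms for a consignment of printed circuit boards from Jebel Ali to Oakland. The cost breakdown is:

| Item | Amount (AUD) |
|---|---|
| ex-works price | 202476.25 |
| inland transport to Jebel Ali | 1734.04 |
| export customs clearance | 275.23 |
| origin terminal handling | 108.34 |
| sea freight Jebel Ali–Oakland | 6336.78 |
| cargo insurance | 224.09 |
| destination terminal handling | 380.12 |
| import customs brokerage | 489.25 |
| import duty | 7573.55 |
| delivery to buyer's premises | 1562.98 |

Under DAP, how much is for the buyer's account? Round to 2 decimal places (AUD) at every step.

DAP: the seller bears all costs to the named destination except import duty and clearance.
Seller's account: goods 202476.25 + inland to port 1734.04 + export clearance 275.23 + origin terminal 108.34 + freight 6336.78 + insurance 224.09 + destination terminal 380.12 + delivery 1562.98 = 213097.83
Buyer's account: brokerage 489.25 + duty 7573.55 = 8062.80

Buyer's account: AUD 8062.80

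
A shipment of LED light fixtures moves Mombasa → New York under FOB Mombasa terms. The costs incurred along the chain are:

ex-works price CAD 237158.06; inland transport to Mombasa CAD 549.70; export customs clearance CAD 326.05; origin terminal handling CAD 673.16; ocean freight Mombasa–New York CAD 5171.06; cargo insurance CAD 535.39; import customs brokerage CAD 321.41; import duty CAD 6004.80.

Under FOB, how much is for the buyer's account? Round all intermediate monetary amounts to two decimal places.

Buyer's account: CAD 12032.66

FOB: the seller bears costs until goods are on board at the origin port; the buyer bears freight, insurance and all costs thereafter.
Seller's account: goods 237158.06 + inland to port 549.70 + export clearance 326.05 + origin terminal 673.16 = 238706.97
Buyer's account: freight 5171.06 + insurance 535.39 + brokerage 321.41 + duty 6004.80 = 12032.66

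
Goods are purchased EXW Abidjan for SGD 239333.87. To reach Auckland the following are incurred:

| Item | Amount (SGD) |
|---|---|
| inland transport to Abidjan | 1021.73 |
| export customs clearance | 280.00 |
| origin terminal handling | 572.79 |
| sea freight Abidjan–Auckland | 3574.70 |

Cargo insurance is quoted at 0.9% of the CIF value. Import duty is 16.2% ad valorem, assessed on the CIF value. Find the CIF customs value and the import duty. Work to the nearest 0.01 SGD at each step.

CIF value: SGD 247006.15; import duty: SGD 40015.00

Let C be the CIF value. C = EXW price + pre-shipment costs + freight + 0.9% × C
C − 0.9% × C = 239333.87 + 1021.73 + 280.00 + 572.79 + 3574.70
0.991 × C = 244783.09
C = 244783.09 / 0.991 = 247006.15
Insurance premium = 0.9% × 247006.15 = 2223.06
Import duty = 247006.15 × 16.2% = 40015.00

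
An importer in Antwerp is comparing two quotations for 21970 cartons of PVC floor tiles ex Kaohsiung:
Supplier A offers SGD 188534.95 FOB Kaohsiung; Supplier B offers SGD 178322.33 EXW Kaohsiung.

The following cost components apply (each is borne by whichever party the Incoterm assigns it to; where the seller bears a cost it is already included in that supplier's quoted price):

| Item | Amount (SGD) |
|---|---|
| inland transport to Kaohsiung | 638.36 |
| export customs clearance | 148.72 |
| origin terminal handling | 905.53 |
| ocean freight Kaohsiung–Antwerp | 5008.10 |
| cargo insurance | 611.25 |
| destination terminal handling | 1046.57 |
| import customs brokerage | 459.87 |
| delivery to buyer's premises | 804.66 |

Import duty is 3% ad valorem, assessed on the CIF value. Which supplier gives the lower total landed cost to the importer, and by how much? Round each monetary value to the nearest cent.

Supplier A (FOB):
CIF value = FOB price + freight + insurance = 188534.95 + 5008.10 + 611.25 = 194154.30
Import duty = 194154.30 × 3% = 5824.63
Buyer bears (A): 5008.10 + 611.25 + 1046.57 + 459.87 + 804.66 = 7930.45
Landed cost (A) = invoice 188534.95 + 7930.45 + duty 5824.63 = 202290.03
Supplier B (EXW):
CIF value = EXW price + inland to port + export clearance + origin terminal + freight + insurance = 178322.33 + 638.36 + 148.72 + 905.53 + 5008.10 + 611.25 = 185634.29
Import duty = 185634.29 × 3% = 5569.03
Buyer bears (B): 638.36 + 148.72 + 905.53 + 5008.10 + 611.25 + 1046.57 + 459.87 + 804.66 = 9623.06
Landed cost (B) = invoice 178322.33 + 9623.06 + duty 5569.03 = 193514.42
Difference = |202290.03 − 193514.42| = 8775.61

Supplier B is cheaper by SGD 8775.61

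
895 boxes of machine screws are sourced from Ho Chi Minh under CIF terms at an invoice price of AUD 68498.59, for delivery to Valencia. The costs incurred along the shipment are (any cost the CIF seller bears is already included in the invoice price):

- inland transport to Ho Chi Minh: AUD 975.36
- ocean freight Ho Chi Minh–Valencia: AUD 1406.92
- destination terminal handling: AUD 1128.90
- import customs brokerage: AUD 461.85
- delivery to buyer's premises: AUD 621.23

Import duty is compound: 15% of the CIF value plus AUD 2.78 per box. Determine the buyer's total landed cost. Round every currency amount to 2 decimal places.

CIF: the seller pays costs through ocean freight and marine insurance to the destination port.
Already in the invoice (seller's account under CIF): inland to port, freight — exclude.
The CIF price already equals the CIF value: 68498.59
Ad valorem component: 68498.59 × 15% = 10274.79
Specific component: 895 × 2.78 = 2488.10
Import duty = 10274.79 + 2488.10 = 12762.89
Buyer bears: destination terminal 1128.90 + brokerage 461.85 + delivery 621.23 + duty 12762.89 = 14974.87
Landed cost = invoice 68498.59 + 14974.87 = 83473.46

Total landed cost: AUD 83473.46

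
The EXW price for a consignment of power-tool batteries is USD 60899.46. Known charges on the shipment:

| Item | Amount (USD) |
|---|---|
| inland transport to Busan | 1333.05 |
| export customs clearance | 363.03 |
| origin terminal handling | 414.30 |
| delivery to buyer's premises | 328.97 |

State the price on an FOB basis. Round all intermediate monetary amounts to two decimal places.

Not relevant to the conversion: delivery — on the buyer under both terms; not part of either seller's price.
From EXW to FOB, the seller additionally bears: inland to port, export clearance, origin terminal.
FOB price = 60899.46 + 1333.05 + 363.03 + 414.30 = 63009.84

FOB price: USD 63009.84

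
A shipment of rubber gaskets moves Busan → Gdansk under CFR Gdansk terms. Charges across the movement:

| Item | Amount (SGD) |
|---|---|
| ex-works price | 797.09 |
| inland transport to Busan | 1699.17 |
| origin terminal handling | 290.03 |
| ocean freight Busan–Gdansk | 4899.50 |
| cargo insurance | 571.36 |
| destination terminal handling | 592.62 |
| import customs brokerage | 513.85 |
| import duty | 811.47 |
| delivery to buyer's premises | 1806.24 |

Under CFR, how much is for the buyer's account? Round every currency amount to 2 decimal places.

Buyer's account: SGD 4295.54

CFR: the seller pays costs through ocean freight to the destination port, but not insurance.
Seller's account: goods 797.09 + inland to port 1699.17 + origin terminal 290.03 + freight 4899.50 = 7685.79
Buyer's account: insurance 571.36 + destination terminal 592.62 + brokerage 513.85 + duty 811.47 + delivery 1806.24 = 4295.54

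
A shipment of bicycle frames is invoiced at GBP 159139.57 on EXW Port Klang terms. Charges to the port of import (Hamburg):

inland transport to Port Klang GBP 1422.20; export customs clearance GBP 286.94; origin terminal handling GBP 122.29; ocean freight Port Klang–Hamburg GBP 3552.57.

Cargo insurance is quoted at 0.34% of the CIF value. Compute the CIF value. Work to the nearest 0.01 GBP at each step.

Let C be the CIF value. C = EXW price + pre-shipment costs + freight + 0.34% × C
C − 0.34% × C = 159139.57 + 1422.20 + 286.94 + 122.29 + 3552.57
0.9966 × C = 164523.57
C = 164523.57 / 0.9966 = 165084.86
Insurance premium = 0.34% × 165084.86 = 561.29

CIF value: GBP 165084.86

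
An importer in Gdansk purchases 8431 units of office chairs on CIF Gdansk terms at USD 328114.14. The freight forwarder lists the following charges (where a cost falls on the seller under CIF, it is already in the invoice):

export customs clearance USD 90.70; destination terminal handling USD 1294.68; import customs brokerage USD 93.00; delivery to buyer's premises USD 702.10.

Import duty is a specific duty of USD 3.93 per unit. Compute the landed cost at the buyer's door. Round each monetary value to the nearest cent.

Total landed cost: USD 363337.75

CIF: the seller pays costs through ocean freight and marine insurance to the destination port.
Already in the invoice (seller's account under CIF): export clearance — exclude.
The CIF price already equals the CIF value: 328114.14
Import duty = 8431 × 3.93 = 33133.83
Buyer bears: destination terminal 1294.68 + brokerage 93.00 + delivery 702.10 + duty 33133.83 = 35223.61
Landed cost = invoice 328114.14 + 35223.61 = 363337.75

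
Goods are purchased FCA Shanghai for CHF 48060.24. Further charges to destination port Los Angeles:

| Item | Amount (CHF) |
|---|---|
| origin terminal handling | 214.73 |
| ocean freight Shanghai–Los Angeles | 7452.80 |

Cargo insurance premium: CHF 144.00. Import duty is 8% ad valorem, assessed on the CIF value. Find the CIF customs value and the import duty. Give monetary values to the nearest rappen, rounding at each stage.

CIF value: CHF 55871.77; import duty: CHF 4469.74

CIF = FCA price + pre-shipment costs + freight + insurance
CIF = 48060.24 + 214.73 + 7452.80 + 144.00 = 55871.77
Import duty = 55871.77 × 8% = 4469.74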